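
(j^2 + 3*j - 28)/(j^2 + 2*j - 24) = (j + 7)/(j + 6)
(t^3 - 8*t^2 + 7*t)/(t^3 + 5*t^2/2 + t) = 2*(t^2 - 8*t + 7)/(2*t^2 + 5*t + 2)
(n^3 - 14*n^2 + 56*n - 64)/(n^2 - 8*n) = n - 6 + 8/n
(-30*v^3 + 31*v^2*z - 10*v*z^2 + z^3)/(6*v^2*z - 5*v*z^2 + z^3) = (-5*v + z)/z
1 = 1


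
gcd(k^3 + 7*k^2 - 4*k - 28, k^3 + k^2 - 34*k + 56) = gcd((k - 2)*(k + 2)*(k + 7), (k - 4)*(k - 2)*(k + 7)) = k^2 + 5*k - 14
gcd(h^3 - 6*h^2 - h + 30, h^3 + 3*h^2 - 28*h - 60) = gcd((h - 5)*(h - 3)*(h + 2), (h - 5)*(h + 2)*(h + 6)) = h^2 - 3*h - 10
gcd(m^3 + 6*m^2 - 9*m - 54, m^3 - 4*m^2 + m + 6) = m - 3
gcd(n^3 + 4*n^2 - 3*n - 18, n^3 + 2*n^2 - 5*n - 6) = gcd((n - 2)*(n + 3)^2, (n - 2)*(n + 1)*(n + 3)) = n^2 + n - 6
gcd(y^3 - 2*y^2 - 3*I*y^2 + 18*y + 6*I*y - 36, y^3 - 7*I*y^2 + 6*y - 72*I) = y^2 - 3*I*y + 18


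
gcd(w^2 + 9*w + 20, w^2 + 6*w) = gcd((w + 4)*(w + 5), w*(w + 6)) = 1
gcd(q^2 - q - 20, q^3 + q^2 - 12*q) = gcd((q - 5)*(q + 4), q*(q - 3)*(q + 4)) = q + 4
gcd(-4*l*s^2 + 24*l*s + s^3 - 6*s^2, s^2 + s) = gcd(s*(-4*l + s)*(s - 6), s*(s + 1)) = s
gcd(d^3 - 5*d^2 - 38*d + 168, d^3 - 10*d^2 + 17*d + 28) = d^2 - 11*d + 28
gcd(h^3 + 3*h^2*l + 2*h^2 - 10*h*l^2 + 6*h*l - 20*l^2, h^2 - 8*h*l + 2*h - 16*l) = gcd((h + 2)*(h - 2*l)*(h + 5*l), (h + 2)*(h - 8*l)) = h + 2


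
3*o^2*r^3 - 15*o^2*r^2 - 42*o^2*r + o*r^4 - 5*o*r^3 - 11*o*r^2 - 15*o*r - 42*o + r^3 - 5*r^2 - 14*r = (3*o + r)*(r - 7)*(r + 2)*(o*r + 1)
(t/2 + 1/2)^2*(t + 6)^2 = t^4/4 + 7*t^3/2 + 61*t^2/4 + 21*t + 9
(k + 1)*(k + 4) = k^2 + 5*k + 4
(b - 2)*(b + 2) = b^2 - 4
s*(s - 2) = s^2 - 2*s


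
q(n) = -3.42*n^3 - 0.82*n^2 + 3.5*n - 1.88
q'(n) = -10.26*n^2 - 1.64*n + 3.5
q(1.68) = -14.53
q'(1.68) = -28.21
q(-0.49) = -3.39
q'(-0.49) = 1.84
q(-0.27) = -2.82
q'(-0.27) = 3.19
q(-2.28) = 26.41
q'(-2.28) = -46.10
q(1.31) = -6.39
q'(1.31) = -16.26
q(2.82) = -75.23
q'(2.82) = -82.72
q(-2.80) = 56.97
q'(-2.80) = -72.35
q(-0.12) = -2.31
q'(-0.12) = 3.55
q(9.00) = -2529.98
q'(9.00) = -842.32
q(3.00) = -91.10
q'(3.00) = -93.76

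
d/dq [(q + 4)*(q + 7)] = 2*q + 11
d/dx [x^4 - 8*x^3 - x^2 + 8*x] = 4*x^3 - 24*x^2 - 2*x + 8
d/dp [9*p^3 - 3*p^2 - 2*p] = 27*p^2 - 6*p - 2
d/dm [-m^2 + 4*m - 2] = 4 - 2*m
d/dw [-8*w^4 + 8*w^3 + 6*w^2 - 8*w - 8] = -32*w^3 + 24*w^2 + 12*w - 8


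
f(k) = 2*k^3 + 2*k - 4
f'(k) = 6*k^2 + 2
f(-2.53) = -41.45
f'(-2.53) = 40.41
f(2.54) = 33.85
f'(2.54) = 40.71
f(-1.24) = -10.29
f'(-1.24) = 11.23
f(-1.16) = -9.44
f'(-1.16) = 10.07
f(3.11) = 62.38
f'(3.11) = 60.03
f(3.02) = 57.13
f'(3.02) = 56.72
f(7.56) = 875.28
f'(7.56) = 344.92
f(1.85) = 12.36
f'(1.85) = 22.54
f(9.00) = 1472.00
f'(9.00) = 488.00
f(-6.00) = -448.00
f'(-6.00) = 218.00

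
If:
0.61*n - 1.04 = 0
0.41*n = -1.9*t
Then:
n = 1.70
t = -0.37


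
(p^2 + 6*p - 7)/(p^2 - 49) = (p - 1)/(p - 7)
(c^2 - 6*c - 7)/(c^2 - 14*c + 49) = (c + 1)/(c - 7)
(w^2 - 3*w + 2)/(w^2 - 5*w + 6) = (w - 1)/(w - 3)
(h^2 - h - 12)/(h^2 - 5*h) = (h^2 - h - 12)/(h*(h - 5))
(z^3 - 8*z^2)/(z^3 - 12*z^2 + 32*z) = z/(z - 4)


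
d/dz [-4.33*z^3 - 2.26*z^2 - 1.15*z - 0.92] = -12.99*z^2 - 4.52*z - 1.15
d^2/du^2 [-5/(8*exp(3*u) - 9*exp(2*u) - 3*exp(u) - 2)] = 15*(6*(-8*exp(2*u) + 6*exp(u) + 1)^2*exp(u) + (24*exp(2*u) - 12*exp(u) - 1)*(-8*exp(3*u) + 9*exp(2*u) + 3*exp(u) + 2))*exp(u)/(-8*exp(3*u) + 9*exp(2*u) + 3*exp(u) + 2)^3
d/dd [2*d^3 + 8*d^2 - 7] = 2*d*(3*d + 8)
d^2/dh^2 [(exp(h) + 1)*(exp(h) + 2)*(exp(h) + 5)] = (9*exp(2*h) + 32*exp(h) + 17)*exp(h)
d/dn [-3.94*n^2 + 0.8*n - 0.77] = 0.8 - 7.88*n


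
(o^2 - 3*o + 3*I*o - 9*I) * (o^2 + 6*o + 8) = o^4 + 3*o^3 + 3*I*o^3 - 10*o^2 + 9*I*o^2 - 24*o - 30*I*o - 72*I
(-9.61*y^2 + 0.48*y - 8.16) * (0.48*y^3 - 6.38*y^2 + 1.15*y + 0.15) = -4.6128*y^5 + 61.5422*y^4 - 18.0307*y^3 + 51.1713*y^2 - 9.312*y - 1.224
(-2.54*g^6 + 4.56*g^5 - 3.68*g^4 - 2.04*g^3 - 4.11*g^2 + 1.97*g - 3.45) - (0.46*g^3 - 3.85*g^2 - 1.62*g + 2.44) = -2.54*g^6 + 4.56*g^5 - 3.68*g^4 - 2.5*g^3 - 0.26*g^2 + 3.59*g - 5.89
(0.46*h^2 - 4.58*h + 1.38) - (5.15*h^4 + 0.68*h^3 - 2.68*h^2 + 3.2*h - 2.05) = -5.15*h^4 - 0.68*h^3 + 3.14*h^2 - 7.78*h + 3.43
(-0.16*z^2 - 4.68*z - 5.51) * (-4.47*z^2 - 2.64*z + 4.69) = 0.7152*z^4 + 21.342*z^3 + 36.2345*z^2 - 7.4028*z - 25.8419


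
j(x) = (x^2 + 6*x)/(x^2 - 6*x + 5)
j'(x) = (6 - 2*x)*(x^2 + 6*x)/(x^2 - 6*x + 5)^2 + (2*x + 6)/(x^2 - 6*x + 5) = 2*(-6*x^2 + 5*x + 15)/(x^4 - 12*x^3 + 46*x^2 - 60*x + 25)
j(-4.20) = -0.16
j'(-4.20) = -0.10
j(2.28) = -5.42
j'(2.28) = -0.79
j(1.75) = -5.56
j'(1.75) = 1.81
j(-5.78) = -0.02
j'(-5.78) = -0.08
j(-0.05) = -0.06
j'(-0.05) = 1.05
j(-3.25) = -0.25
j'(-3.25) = -0.11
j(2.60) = -5.82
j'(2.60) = -1.70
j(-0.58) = -0.36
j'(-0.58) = 0.26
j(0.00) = 0.00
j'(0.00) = 1.20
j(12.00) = 2.81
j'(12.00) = -0.27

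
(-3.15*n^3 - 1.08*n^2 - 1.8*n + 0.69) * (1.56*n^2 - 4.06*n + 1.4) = -4.914*n^5 + 11.1042*n^4 - 2.8332*n^3 + 6.8724*n^2 - 5.3214*n + 0.966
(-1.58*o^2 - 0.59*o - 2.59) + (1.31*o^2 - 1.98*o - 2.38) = -0.27*o^2 - 2.57*o - 4.97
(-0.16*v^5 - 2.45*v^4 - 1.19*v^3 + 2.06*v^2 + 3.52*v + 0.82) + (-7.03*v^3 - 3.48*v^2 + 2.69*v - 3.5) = -0.16*v^5 - 2.45*v^4 - 8.22*v^3 - 1.42*v^2 + 6.21*v - 2.68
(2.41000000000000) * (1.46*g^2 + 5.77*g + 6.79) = 3.5186*g^2 + 13.9057*g + 16.3639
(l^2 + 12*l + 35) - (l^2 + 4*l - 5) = 8*l + 40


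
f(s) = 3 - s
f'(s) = -1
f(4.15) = -1.15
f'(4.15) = -1.00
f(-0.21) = 3.21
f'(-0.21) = -1.00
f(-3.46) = 6.46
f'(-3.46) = -1.00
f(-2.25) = 5.25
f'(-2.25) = -1.00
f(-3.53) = 6.53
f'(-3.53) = -1.00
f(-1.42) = 4.42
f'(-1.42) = -1.00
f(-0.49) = 3.49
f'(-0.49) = -1.00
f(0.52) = 2.48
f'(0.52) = -1.00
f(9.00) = -6.00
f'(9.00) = -1.00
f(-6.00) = 9.00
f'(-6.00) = -1.00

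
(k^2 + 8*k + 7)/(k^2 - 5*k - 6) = (k + 7)/(k - 6)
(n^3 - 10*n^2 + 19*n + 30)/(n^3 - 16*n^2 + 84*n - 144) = (n^2 - 4*n - 5)/(n^2 - 10*n + 24)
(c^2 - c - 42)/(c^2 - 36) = (c - 7)/(c - 6)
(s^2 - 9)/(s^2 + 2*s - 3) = (s - 3)/(s - 1)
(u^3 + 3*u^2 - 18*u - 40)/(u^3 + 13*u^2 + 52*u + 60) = (u - 4)/(u + 6)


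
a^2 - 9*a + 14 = (a - 7)*(a - 2)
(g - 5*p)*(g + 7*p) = g^2 + 2*g*p - 35*p^2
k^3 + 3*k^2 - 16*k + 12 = (k - 2)*(k - 1)*(k + 6)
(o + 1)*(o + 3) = o^2 + 4*o + 3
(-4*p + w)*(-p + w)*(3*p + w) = 12*p^3 - 11*p^2*w - 2*p*w^2 + w^3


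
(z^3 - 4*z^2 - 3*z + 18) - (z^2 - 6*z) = z^3 - 5*z^2 + 3*z + 18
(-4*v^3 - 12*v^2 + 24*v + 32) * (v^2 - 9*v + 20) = -4*v^5 + 24*v^4 + 52*v^3 - 424*v^2 + 192*v + 640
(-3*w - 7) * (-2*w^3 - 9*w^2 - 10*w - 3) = 6*w^4 + 41*w^3 + 93*w^2 + 79*w + 21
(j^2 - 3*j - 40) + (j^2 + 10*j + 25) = 2*j^2 + 7*j - 15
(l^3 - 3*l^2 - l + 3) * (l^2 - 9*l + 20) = l^5 - 12*l^4 + 46*l^3 - 48*l^2 - 47*l + 60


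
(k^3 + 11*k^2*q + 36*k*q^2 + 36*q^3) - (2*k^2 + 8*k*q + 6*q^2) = k^3 + 11*k^2*q - 2*k^2 + 36*k*q^2 - 8*k*q + 36*q^3 - 6*q^2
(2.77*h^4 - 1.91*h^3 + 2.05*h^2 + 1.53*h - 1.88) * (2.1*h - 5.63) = 5.817*h^5 - 19.6061*h^4 + 15.0583*h^3 - 8.3285*h^2 - 12.5619*h + 10.5844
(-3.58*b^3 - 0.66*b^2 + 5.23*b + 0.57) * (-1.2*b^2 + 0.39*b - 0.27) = 4.296*b^5 - 0.6042*b^4 - 5.5668*b^3 + 1.5339*b^2 - 1.1898*b - 0.1539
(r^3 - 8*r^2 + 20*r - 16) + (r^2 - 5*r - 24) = r^3 - 7*r^2 + 15*r - 40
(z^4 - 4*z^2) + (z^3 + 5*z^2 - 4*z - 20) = z^4 + z^3 + z^2 - 4*z - 20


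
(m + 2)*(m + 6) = m^2 + 8*m + 12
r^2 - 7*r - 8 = (r - 8)*(r + 1)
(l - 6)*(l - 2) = l^2 - 8*l + 12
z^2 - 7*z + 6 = (z - 6)*(z - 1)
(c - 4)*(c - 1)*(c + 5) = c^3 - 21*c + 20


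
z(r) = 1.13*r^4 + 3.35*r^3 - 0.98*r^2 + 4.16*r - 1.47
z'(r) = 4.52*r^3 + 10.05*r^2 - 1.96*r + 4.16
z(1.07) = 7.44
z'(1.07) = 19.11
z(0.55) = 1.18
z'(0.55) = 6.87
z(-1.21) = -11.45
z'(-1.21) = 13.24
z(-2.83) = -24.54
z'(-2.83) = -12.25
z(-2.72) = -25.60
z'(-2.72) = -7.11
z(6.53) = 2971.32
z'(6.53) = 1678.47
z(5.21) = 1299.95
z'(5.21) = 905.97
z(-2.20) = -24.57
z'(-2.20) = 8.99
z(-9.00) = 4853.49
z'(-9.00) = -2459.23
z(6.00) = 2176.29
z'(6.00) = 1330.52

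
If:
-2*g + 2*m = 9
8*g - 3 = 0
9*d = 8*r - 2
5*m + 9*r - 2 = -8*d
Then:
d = -197/145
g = 3/8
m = 39/8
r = -1483/1160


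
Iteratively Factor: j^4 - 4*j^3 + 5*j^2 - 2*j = (j)*(j^3 - 4*j^2 + 5*j - 2) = j*(j - 1)*(j^2 - 3*j + 2) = j*(j - 1)^2*(j - 2)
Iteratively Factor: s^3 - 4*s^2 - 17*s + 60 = (s - 3)*(s^2 - s - 20) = (s - 3)*(s + 4)*(s - 5)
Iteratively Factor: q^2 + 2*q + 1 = (q + 1)*(q + 1)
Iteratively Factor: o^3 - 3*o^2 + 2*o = (o)*(o^2 - 3*o + 2) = o*(o - 2)*(o - 1)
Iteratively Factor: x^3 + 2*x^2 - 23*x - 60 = (x + 3)*(x^2 - x - 20) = (x + 3)*(x + 4)*(x - 5)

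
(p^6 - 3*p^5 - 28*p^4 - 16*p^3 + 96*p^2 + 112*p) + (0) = p^6 - 3*p^5 - 28*p^4 - 16*p^3 + 96*p^2 + 112*p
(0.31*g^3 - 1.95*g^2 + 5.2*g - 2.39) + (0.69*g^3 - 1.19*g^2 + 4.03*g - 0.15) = 1.0*g^3 - 3.14*g^2 + 9.23*g - 2.54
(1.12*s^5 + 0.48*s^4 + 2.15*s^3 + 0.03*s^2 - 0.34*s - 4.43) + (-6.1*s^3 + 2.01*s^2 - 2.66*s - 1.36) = 1.12*s^5 + 0.48*s^4 - 3.95*s^3 + 2.04*s^2 - 3.0*s - 5.79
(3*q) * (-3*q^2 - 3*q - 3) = -9*q^3 - 9*q^2 - 9*q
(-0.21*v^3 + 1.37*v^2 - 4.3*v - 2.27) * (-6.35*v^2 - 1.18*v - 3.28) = 1.3335*v^5 - 8.4517*v^4 + 26.3772*v^3 + 14.9949*v^2 + 16.7826*v + 7.4456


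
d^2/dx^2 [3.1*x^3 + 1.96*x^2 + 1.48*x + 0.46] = 18.6*x + 3.92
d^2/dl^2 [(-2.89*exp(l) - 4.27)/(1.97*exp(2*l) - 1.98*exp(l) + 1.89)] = (-11.215801*exp(4*l) - 77.558506*exp(3*l) + 114.528708*exp(2*l) + 36.038898*exp(l) - 26.302563)*exp(l)/(7.645373*exp(6*l) - 23.052546*exp(5*l) + 45.174267*exp(4*l) - 51.995196*exp(3*l) + 43.339779*exp(2*l) - 21.218274*exp(l) + 6.751269)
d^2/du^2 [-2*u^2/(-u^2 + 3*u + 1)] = 4*(3*u^3 + 3*u^2 + 1)/(u^6 - 9*u^5 + 24*u^4 - 9*u^3 - 24*u^2 - 9*u - 1)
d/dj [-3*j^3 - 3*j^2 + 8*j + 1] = -9*j^2 - 6*j + 8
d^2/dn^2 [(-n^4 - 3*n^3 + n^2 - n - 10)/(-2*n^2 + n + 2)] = 2*(4*n^6 - 6*n^5 - 9*n^4 + 33*n^3 + 150*n^2 - 12*n + 44)/(8*n^6 - 12*n^5 - 18*n^4 + 23*n^3 + 18*n^2 - 12*n - 8)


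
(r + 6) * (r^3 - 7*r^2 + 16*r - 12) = r^4 - r^3 - 26*r^2 + 84*r - 72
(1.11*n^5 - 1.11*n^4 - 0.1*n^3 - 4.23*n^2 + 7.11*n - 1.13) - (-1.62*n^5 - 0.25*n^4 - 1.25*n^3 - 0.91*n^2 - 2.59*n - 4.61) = 2.73*n^5 - 0.86*n^4 + 1.15*n^3 - 3.32*n^2 + 9.7*n + 3.48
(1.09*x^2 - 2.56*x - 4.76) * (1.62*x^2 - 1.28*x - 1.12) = 1.7658*x^4 - 5.5424*x^3 - 5.6552*x^2 + 8.96*x + 5.3312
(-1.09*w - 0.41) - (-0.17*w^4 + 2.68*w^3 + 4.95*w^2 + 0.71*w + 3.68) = 0.17*w^4 - 2.68*w^3 - 4.95*w^2 - 1.8*w - 4.09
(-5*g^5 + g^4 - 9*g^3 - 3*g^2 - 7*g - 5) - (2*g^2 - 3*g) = -5*g^5 + g^4 - 9*g^3 - 5*g^2 - 4*g - 5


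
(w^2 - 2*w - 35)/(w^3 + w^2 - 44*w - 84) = (w + 5)/(w^2 + 8*w + 12)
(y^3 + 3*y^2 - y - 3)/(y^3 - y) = (y + 3)/y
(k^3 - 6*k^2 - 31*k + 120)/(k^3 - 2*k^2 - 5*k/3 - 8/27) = 27*(-k^3 + 6*k^2 + 31*k - 120)/(-27*k^3 + 54*k^2 + 45*k + 8)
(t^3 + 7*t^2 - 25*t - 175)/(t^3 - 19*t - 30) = (t^2 + 12*t + 35)/(t^2 + 5*t + 6)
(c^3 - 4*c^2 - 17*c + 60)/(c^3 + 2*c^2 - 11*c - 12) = (c - 5)/(c + 1)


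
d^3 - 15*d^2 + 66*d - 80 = (d - 8)*(d - 5)*(d - 2)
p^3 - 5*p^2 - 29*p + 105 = (p - 7)*(p - 3)*(p + 5)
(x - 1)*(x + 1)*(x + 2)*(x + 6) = x^4 + 8*x^3 + 11*x^2 - 8*x - 12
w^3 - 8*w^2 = w^2*(w - 8)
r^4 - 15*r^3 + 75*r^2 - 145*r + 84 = (r - 7)*(r - 4)*(r - 3)*(r - 1)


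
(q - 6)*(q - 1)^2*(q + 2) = q^4 - 6*q^3 - 3*q^2 + 20*q - 12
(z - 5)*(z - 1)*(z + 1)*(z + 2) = z^4 - 3*z^3 - 11*z^2 + 3*z + 10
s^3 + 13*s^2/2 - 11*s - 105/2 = (s - 3)*(s + 5/2)*(s + 7)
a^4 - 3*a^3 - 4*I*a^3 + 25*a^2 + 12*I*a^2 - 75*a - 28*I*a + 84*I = (a - 3)*(a - 7*I)*(a - I)*(a + 4*I)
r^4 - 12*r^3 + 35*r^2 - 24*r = r*(r - 8)*(r - 3)*(r - 1)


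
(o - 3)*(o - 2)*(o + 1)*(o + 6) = o^4 + 2*o^3 - 23*o^2 + 12*o + 36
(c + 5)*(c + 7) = c^2 + 12*c + 35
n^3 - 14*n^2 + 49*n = n*(n - 7)^2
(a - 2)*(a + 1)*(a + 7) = a^3 + 6*a^2 - 9*a - 14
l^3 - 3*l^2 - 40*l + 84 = (l - 7)*(l - 2)*(l + 6)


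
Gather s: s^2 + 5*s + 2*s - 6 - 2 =s^2 + 7*s - 8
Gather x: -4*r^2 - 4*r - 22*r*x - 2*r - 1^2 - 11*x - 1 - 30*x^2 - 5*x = -4*r^2 - 6*r - 30*x^2 + x*(-22*r - 16) - 2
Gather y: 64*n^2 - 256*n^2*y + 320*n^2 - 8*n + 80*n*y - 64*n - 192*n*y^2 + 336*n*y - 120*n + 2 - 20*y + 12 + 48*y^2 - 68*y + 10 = 384*n^2 - 192*n + y^2*(48 - 192*n) + y*(-256*n^2 + 416*n - 88) + 24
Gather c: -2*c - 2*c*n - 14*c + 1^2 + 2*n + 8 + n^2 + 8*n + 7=c*(-2*n - 16) + n^2 + 10*n + 16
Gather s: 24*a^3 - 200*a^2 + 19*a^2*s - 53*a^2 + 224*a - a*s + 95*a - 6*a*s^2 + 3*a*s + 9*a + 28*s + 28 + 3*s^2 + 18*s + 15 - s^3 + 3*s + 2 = 24*a^3 - 253*a^2 + 328*a - s^3 + s^2*(3 - 6*a) + s*(19*a^2 + 2*a + 49) + 45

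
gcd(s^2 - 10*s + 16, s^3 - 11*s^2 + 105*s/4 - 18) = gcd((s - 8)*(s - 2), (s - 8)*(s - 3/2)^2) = s - 8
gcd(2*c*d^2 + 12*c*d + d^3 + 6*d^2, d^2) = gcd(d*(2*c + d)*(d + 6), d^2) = d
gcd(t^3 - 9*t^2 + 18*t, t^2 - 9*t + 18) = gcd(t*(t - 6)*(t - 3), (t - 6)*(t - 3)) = t^2 - 9*t + 18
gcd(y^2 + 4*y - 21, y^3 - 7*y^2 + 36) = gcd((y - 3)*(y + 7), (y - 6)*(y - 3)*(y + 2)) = y - 3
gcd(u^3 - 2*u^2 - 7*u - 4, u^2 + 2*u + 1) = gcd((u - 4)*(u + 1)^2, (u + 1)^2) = u^2 + 2*u + 1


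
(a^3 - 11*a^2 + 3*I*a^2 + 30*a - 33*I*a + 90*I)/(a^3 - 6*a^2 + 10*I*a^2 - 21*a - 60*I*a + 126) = (a - 5)/(a + 7*I)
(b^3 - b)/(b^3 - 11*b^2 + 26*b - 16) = b*(b + 1)/(b^2 - 10*b + 16)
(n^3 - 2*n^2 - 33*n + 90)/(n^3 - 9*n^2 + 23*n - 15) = (n + 6)/(n - 1)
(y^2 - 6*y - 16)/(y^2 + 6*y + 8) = (y - 8)/(y + 4)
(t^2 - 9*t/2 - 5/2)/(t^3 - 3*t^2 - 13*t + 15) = (t + 1/2)/(t^2 + 2*t - 3)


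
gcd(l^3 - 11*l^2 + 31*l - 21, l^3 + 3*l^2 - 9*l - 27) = l - 3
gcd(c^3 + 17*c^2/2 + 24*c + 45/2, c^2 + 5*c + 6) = c + 3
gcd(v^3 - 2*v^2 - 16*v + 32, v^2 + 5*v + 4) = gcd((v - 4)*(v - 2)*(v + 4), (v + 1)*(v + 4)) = v + 4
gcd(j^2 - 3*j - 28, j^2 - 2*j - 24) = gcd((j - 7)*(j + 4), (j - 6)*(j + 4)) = j + 4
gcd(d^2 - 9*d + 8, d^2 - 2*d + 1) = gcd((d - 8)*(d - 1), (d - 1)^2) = d - 1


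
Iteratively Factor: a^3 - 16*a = (a - 4)*(a^2 + 4*a) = (a - 4)*(a + 4)*(a)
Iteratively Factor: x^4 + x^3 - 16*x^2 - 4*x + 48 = (x - 2)*(x^3 + 3*x^2 - 10*x - 24) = (x - 2)*(x + 4)*(x^2 - x - 6) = (x - 2)*(x + 2)*(x + 4)*(x - 3)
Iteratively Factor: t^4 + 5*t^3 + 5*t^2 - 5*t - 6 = (t + 2)*(t^3 + 3*t^2 - t - 3) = (t + 2)*(t + 3)*(t^2 - 1) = (t - 1)*(t + 2)*(t + 3)*(t + 1)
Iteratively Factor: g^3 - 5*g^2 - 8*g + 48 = (g + 3)*(g^2 - 8*g + 16) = (g - 4)*(g + 3)*(g - 4)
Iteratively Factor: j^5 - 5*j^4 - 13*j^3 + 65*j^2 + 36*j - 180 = (j - 3)*(j^4 - 2*j^3 - 19*j^2 + 8*j + 60) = (j - 3)*(j + 2)*(j^3 - 4*j^2 - 11*j + 30) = (j - 5)*(j - 3)*(j + 2)*(j^2 + j - 6) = (j - 5)*(j - 3)*(j - 2)*(j + 2)*(j + 3)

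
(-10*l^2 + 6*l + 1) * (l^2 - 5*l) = -10*l^4 + 56*l^3 - 29*l^2 - 5*l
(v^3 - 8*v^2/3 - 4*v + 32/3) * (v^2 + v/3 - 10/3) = v^5 - 7*v^4/3 - 74*v^3/9 + 164*v^2/9 + 152*v/9 - 320/9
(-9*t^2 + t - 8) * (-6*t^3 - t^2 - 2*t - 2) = 54*t^5 + 3*t^4 + 65*t^3 + 24*t^2 + 14*t + 16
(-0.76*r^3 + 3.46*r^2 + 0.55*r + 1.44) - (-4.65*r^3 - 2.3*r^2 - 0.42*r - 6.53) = 3.89*r^3 + 5.76*r^2 + 0.97*r + 7.97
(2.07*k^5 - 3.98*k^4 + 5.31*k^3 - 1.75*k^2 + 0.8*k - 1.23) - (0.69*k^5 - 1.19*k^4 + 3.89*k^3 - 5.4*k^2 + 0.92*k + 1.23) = 1.38*k^5 - 2.79*k^4 + 1.42*k^3 + 3.65*k^2 - 0.12*k - 2.46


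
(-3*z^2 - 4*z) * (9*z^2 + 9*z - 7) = -27*z^4 - 63*z^3 - 15*z^2 + 28*z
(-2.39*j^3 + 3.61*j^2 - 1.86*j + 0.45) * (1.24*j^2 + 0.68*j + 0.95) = -2.9636*j^5 + 2.8512*j^4 - 2.1221*j^3 + 2.7227*j^2 - 1.461*j + 0.4275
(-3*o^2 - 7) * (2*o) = -6*o^3 - 14*o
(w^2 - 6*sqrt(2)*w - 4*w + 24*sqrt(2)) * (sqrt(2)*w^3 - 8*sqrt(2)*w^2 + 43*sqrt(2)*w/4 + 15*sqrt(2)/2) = sqrt(2)*w^5 - 12*sqrt(2)*w^4 - 12*w^4 + 171*sqrt(2)*w^3/4 + 144*w^3 - 513*w^2 - 71*sqrt(2)*w^2/2 - 30*sqrt(2)*w + 426*w + 360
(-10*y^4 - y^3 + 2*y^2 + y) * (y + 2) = -10*y^5 - 21*y^4 + 5*y^2 + 2*y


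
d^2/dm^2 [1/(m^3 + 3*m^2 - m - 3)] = 2*(-3*(m + 1)*(m^3 + 3*m^2 - m - 3) + (3*m^2 + 6*m - 1)^2)/(m^3 + 3*m^2 - m - 3)^3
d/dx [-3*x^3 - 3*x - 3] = -9*x^2 - 3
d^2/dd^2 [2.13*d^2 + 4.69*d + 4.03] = 4.26000000000000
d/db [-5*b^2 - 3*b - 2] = -10*b - 3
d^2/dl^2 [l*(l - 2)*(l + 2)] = 6*l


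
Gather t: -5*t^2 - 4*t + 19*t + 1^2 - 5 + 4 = -5*t^2 + 15*t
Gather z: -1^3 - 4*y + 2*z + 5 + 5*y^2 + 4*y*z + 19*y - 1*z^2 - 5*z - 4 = 5*y^2 + 15*y - z^2 + z*(4*y - 3)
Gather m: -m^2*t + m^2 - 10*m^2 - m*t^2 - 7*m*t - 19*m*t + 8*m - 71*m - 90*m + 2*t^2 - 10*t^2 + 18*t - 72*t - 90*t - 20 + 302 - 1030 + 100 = m^2*(-t - 9) + m*(-t^2 - 26*t - 153) - 8*t^2 - 144*t - 648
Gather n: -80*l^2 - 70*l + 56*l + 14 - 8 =-80*l^2 - 14*l + 6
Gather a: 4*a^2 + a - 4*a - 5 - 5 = 4*a^2 - 3*a - 10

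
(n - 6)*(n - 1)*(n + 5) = n^3 - 2*n^2 - 29*n + 30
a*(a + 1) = a^2 + a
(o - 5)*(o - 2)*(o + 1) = o^3 - 6*o^2 + 3*o + 10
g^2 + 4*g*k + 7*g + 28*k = (g + 7)*(g + 4*k)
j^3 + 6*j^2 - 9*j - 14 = (j - 2)*(j + 1)*(j + 7)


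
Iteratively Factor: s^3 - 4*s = (s)*(s^2 - 4) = s*(s + 2)*(s - 2)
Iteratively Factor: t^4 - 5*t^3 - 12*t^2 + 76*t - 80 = (t - 2)*(t^3 - 3*t^2 - 18*t + 40) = (t - 5)*(t - 2)*(t^2 + 2*t - 8) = (t - 5)*(t - 2)^2*(t + 4)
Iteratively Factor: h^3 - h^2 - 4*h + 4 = (h - 1)*(h^2 - 4) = (h - 1)*(h + 2)*(h - 2)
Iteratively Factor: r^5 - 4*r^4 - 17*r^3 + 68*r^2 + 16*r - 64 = (r + 4)*(r^4 - 8*r^3 + 15*r^2 + 8*r - 16) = (r - 1)*(r + 4)*(r^3 - 7*r^2 + 8*r + 16) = (r - 4)*(r - 1)*(r + 4)*(r^2 - 3*r - 4) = (r - 4)^2*(r - 1)*(r + 4)*(r + 1)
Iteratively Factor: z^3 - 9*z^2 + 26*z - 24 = (z - 4)*(z^2 - 5*z + 6) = (z - 4)*(z - 3)*(z - 2)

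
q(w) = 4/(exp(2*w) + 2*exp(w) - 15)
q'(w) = 4*(-2*exp(2*w) - 2*exp(w))/(exp(2*w) + 2*exp(w) - 15)^2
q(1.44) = 0.36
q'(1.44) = -1.39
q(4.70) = 0.00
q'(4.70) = -0.00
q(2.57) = 0.02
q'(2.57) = -0.04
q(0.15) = -0.35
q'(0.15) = -0.16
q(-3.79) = -0.27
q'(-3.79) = -0.00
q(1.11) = 14.49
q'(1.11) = -1285.18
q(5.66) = 0.00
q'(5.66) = -0.00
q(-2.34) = -0.27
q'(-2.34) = -0.00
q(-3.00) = -0.27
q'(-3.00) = 0.00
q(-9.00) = -0.27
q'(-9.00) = 0.00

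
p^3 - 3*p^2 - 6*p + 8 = (p - 4)*(p - 1)*(p + 2)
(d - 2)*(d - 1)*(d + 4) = d^3 + d^2 - 10*d + 8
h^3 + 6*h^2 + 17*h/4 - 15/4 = (h - 1/2)*(h + 3/2)*(h + 5)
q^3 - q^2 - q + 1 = (q - 1)^2*(q + 1)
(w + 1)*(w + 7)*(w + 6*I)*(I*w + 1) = I*w^4 - 5*w^3 + 8*I*w^3 - 40*w^2 + 13*I*w^2 - 35*w + 48*I*w + 42*I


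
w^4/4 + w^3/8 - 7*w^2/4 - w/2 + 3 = (w/2 + 1)^2*(w - 2)*(w - 3/2)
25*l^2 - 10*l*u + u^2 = (-5*l + u)^2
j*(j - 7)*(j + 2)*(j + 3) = j^4 - 2*j^3 - 29*j^2 - 42*j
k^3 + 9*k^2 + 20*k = k*(k + 4)*(k + 5)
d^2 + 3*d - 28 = (d - 4)*(d + 7)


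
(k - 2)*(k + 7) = k^2 + 5*k - 14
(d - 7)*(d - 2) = d^2 - 9*d + 14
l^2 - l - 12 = (l - 4)*(l + 3)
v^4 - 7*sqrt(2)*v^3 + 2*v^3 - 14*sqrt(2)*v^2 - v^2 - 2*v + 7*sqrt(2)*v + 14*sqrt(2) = (v - 1)*(v + 1)*(v + 2)*(v - 7*sqrt(2))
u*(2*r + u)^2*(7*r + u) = 28*r^3*u + 32*r^2*u^2 + 11*r*u^3 + u^4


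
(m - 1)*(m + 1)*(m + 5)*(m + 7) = m^4 + 12*m^3 + 34*m^2 - 12*m - 35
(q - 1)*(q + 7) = q^2 + 6*q - 7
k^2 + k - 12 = (k - 3)*(k + 4)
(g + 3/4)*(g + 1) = g^2 + 7*g/4 + 3/4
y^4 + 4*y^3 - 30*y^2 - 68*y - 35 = (y - 5)*(y + 7)*(-I*y - I)*(I*y + I)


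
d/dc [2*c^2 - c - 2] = 4*c - 1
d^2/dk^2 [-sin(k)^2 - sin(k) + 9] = sin(k) - 2*cos(2*k)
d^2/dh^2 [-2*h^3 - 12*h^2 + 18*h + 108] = -12*h - 24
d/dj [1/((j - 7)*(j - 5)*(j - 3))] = (-(j - 7)*(j - 5) - (j - 7)*(j - 3) - (j - 5)*(j - 3))/((j - 7)^2*(j - 5)^2*(j - 3)^2)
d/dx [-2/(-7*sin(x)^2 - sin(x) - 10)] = -2*(14*sin(x) + 1)*cos(x)/(7*sin(x)^2 + sin(x) + 10)^2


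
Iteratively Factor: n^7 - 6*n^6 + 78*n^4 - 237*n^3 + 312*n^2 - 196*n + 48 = (n + 4)*(n^6 - 10*n^5 + 40*n^4 - 82*n^3 + 91*n^2 - 52*n + 12) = (n - 1)*(n + 4)*(n^5 - 9*n^4 + 31*n^3 - 51*n^2 + 40*n - 12) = (n - 1)^2*(n + 4)*(n^4 - 8*n^3 + 23*n^2 - 28*n + 12) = (n - 2)*(n - 1)^2*(n + 4)*(n^3 - 6*n^2 + 11*n - 6) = (n - 2)*(n - 1)^3*(n + 4)*(n^2 - 5*n + 6) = (n - 3)*(n - 2)*(n - 1)^3*(n + 4)*(n - 2)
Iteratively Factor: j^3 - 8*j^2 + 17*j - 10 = (j - 1)*(j^2 - 7*j + 10) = (j - 2)*(j - 1)*(j - 5)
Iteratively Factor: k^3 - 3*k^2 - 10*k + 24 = (k - 4)*(k^2 + k - 6) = (k - 4)*(k - 2)*(k + 3)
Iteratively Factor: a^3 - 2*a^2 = (a)*(a^2 - 2*a) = a*(a - 2)*(a)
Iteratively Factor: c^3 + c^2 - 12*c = (c + 4)*(c^2 - 3*c) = c*(c + 4)*(c - 3)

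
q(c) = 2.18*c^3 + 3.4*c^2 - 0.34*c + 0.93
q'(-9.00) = 468.20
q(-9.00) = -1309.83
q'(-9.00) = 468.20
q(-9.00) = -1309.83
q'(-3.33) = 49.54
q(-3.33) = -40.73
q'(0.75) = 8.44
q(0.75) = 3.51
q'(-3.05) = 39.76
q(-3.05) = -28.26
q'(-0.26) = -1.67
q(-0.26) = 1.21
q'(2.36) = 52.13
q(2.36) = 47.72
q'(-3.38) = 51.39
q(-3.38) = -43.26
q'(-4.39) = 95.85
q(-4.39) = -116.49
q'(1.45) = 23.27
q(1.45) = 14.23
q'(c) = 6.54*c^2 + 6.8*c - 0.34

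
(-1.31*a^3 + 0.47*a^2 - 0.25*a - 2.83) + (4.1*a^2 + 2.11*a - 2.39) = -1.31*a^3 + 4.57*a^2 + 1.86*a - 5.22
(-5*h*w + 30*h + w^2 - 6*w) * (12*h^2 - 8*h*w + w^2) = -60*h^3*w + 360*h^3 + 52*h^2*w^2 - 312*h^2*w - 13*h*w^3 + 78*h*w^2 + w^4 - 6*w^3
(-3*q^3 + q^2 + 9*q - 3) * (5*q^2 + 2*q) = -15*q^5 - q^4 + 47*q^3 + 3*q^2 - 6*q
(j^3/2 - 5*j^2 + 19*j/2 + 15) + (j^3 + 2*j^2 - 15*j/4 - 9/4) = 3*j^3/2 - 3*j^2 + 23*j/4 + 51/4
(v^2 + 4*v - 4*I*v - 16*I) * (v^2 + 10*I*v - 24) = v^4 + 4*v^3 + 6*I*v^3 + 16*v^2 + 24*I*v^2 + 64*v + 96*I*v + 384*I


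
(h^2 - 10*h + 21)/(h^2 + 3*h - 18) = (h - 7)/(h + 6)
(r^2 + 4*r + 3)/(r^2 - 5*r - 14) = (r^2 + 4*r + 3)/(r^2 - 5*r - 14)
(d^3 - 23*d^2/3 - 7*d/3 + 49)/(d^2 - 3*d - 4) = (-3*d^3 + 23*d^2 + 7*d - 147)/(3*(-d^2 + 3*d + 4))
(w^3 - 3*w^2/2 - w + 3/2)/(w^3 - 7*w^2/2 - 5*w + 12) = (w^2 - 1)/(w^2 - 2*w - 8)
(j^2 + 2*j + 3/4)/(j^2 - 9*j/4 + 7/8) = 2*(4*j^2 + 8*j + 3)/(8*j^2 - 18*j + 7)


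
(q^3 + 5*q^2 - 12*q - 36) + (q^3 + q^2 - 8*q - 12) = 2*q^3 + 6*q^2 - 20*q - 48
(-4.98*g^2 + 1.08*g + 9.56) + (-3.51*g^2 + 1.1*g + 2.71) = -8.49*g^2 + 2.18*g + 12.27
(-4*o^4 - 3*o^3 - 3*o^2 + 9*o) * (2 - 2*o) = 8*o^5 - 2*o^4 - 24*o^2 + 18*o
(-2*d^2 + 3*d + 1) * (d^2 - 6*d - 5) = -2*d^4 + 15*d^3 - 7*d^2 - 21*d - 5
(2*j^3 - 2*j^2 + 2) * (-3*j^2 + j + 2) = -6*j^5 + 8*j^4 + 2*j^3 - 10*j^2 + 2*j + 4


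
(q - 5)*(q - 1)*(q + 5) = q^3 - q^2 - 25*q + 25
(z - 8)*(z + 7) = z^2 - z - 56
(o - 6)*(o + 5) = o^2 - o - 30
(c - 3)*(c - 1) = c^2 - 4*c + 3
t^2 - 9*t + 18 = (t - 6)*(t - 3)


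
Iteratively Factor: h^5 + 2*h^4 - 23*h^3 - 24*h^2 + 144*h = (h - 3)*(h^4 + 5*h^3 - 8*h^2 - 48*h) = (h - 3)^2*(h^3 + 8*h^2 + 16*h) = (h - 3)^2*(h + 4)*(h^2 + 4*h) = (h - 3)^2*(h + 4)^2*(h)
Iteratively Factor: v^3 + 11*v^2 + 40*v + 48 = (v + 3)*(v^2 + 8*v + 16) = (v + 3)*(v + 4)*(v + 4)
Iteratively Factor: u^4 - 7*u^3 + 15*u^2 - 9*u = (u - 3)*(u^3 - 4*u^2 + 3*u) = u*(u - 3)*(u^2 - 4*u + 3) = u*(u - 3)*(u - 1)*(u - 3)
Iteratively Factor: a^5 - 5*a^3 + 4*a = (a + 1)*(a^4 - a^3 - 4*a^2 + 4*a) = (a + 1)*(a + 2)*(a^3 - 3*a^2 + 2*a) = (a - 2)*(a + 1)*(a + 2)*(a^2 - a) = (a - 2)*(a - 1)*(a + 1)*(a + 2)*(a)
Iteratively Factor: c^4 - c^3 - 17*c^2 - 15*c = (c + 3)*(c^3 - 4*c^2 - 5*c) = c*(c + 3)*(c^2 - 4*c - 5) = c*(c + 1)*(c + 3)*(c - 5)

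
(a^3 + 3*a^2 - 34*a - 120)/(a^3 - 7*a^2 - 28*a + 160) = (a^2 - 2*a - 24)/(a^2 - 12*a + 32)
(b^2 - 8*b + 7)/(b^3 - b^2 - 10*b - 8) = (-b^2 + 8*b - 7)/(-b^3 + b^2 + 10*b + 8)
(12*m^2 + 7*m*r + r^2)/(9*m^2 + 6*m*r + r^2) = (4*m + r)/(3*m + r)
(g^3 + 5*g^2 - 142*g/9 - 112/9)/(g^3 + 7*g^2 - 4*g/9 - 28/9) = (3*g - 8)/(3*g - 2)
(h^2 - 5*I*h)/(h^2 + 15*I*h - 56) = h*(h - 5*I)/(h^2 + 15*I*h - 56)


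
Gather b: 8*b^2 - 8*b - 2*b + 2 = 8*b^2 - 10*b + 2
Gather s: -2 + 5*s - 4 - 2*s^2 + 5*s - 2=-2*s^2 + 10*s - 8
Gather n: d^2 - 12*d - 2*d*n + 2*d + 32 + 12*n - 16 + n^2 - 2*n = d^2 - 10*d + n^2 + n*(10 - 2*d) + 16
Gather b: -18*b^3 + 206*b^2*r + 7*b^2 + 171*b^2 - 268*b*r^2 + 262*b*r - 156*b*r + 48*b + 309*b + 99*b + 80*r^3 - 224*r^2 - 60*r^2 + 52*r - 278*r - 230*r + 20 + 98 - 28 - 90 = -18*b^3 + b^2*(206*r + 178) + b*(-268*r^2 + 106*r + 456) + 80*r^3 - 284*r^2 - 456*r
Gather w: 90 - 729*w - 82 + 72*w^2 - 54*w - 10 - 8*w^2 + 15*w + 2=64*w^2 - 768*w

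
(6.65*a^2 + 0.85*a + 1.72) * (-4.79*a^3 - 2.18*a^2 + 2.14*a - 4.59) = -31.8535*a^5 - 18.5685*a^4 + 4.1392*a^3 - 32.4541*a^2 - 0.2207*a - 7.8948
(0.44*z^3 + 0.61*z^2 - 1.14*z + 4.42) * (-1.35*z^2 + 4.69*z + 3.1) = -0.594*z^5 + 1.2401*z^4 + 5.7639*z^3 - 9.4226*z^2 + 17.1958*z + 13.702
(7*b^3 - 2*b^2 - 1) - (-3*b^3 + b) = 10*b^3 - 2*b^2 - b - 1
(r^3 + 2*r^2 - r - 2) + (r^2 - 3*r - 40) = r^3 + 3*r^2 - 4*r - 42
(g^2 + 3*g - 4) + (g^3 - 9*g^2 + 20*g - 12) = g^3 - 8*g^2 + 23*g - 16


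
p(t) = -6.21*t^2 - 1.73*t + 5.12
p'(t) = -12.42*t - 1.73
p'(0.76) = -11.17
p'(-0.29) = 1.87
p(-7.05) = -291.34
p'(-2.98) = 35.28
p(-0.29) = 5.10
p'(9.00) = -113.51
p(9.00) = -513.46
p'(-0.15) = 0.13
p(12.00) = -909.88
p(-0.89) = 1.74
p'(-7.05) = 85.83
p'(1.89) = -25.20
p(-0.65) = 3.62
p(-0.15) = 5.24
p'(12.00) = -150.77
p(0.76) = 0.22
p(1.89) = -20.33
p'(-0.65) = 6.34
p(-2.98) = -44.87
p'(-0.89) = 9.32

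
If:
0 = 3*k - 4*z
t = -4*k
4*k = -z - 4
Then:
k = -16/19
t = 64/19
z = -12/19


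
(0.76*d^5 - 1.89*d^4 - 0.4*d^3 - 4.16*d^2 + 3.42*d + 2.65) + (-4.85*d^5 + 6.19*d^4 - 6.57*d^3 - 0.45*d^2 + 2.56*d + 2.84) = -4.09*d^5 + 4.3*d^4 - 6.97*d^3 - 4.61*d^2 + 5.98*d + 5.49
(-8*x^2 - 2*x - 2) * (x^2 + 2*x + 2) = -8*x^4 - 18*x^3 - 22*x^2 - 8*x - 4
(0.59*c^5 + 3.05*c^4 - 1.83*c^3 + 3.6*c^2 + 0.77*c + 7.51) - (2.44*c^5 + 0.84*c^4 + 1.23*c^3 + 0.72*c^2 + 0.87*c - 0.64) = -1.85*c^5 + 2.21*c^4 - 3.06*c^3 + 2.88*c^2 - 0.1*c + 8.15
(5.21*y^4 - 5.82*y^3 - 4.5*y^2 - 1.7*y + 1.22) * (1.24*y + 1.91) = 6.4604*y^5 + 2.7343*y^4 - 16.6962*y^3 - 10.703*y^2 - 1.7342*y + 2.3302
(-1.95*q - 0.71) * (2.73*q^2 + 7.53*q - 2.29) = -5.3235*q^3 - 16.6218*q^2 - 0.880800000000001*q + 1.6259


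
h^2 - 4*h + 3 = (h - 3)*(h - 1)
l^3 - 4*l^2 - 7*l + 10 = (l - 5)*(l - 1)*(l + 2)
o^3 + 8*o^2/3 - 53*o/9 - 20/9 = (o - 5/3)*(o + 1/3)*(o + 4)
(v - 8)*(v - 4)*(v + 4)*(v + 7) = v^4 - v^3 - 72*v^2 + 16*v + 896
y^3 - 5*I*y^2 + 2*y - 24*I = (y - 4*I)*(y - 3*I)*(y + 2*I)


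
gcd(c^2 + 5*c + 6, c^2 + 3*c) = c + 3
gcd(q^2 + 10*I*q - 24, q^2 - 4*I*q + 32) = q + 4*I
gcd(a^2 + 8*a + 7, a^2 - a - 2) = a + 1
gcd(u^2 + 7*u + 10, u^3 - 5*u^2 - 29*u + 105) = u + 5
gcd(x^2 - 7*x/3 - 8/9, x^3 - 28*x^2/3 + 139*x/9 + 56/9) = x^2 - 7*x/3 - 8/9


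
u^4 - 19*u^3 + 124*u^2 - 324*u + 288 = (u - 8)*(u - 6)*(u - 3)*(u - 2)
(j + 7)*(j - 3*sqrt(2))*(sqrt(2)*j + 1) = sqrt(2)*j^3 - 5*j^2 + 7*sqrt(2)*j^2 - 35*j - 3*sqrt(2)*j - 21*sqrt(2)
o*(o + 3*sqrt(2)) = o^2 + 3*sqrt(2)*o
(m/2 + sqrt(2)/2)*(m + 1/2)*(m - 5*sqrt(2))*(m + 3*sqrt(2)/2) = m^4/2 - 5*sqrt(2)*m^3/4 + m^3/4 - 11*m^2 - 5*sqrt(2)*m^2/8 - 15*sqrt(2)*m/2 - 11*m/2 - 15*sqrt(2)/4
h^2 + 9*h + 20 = (h + 4)*(h + 5)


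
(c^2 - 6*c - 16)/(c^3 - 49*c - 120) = (c + 2)/(c^2 + 8*c + 15)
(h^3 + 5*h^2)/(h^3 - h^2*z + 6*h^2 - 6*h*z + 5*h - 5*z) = h^2/(h^2 - h*z + h - z)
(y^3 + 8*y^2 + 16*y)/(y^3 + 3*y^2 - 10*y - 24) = y*(y + 4)/(y^2 - y - 6)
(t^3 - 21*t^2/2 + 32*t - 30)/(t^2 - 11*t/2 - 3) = (2*t^2 - 9*t + 10)/(2*t + 1)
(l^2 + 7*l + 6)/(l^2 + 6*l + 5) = (l + 6)/(l + 5)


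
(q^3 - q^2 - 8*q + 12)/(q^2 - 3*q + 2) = (q^2 + q - 6)/(q - 1)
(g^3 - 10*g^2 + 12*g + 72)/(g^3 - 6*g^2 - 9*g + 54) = (g^2 - 4*g - 12)/(g^2 - 9)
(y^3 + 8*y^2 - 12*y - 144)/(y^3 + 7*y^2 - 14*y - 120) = (y + 6)/(y + 5)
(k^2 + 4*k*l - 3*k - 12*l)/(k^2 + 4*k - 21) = (k + 4*l)/(k + 7)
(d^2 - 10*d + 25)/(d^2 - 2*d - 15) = (d - 5)/(d + 3)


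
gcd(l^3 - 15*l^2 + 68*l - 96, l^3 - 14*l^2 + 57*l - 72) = l^2 - 11*l + 24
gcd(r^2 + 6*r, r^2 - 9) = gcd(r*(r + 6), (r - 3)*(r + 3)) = 1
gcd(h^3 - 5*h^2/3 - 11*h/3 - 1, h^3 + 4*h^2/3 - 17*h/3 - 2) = h + 1/3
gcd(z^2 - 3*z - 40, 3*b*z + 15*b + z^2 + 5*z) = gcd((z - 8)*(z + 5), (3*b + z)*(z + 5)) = z + 5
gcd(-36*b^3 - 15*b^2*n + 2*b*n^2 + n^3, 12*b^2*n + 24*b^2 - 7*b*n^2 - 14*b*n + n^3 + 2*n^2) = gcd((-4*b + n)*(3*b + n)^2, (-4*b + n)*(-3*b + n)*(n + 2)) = 4*b - n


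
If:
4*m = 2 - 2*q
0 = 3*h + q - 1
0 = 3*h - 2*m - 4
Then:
No Solution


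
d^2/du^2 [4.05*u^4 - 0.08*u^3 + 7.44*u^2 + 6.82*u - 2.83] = 48.6*u^2 - 0.48*u + 14.88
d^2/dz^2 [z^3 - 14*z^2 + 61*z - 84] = 6*z - 28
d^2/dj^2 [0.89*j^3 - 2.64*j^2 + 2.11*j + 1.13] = 5.34*j - 5.28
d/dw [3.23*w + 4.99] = 3.23000000000000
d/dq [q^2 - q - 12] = 2*q - 1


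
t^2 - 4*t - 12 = (t - 6)*(t + 2)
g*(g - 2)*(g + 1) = g^3 - g^2 - 2*g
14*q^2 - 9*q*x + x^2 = (-7*q + x)*(-2*q + x)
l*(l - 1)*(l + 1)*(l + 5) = l^4 + 5*l^3 - l^2 - 5*l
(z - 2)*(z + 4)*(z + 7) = z^3 + 9*z^2 + 6*z - 56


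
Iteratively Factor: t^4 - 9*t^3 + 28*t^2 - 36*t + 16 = (t - 4)*(t^3 - 5*t^2 + 8*t - 4) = (t - 4)*(t - 1)*(t^2 - 4*t + 4) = (t - 4)*(t - 2)*(t - 1)*(t - 2)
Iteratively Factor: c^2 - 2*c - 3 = (c + 1)*(c - 3)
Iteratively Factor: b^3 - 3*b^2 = (b)*(b^2 - 3*b) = b*(b - 3)*(b)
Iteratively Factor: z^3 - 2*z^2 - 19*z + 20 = (z + 4)*(z^2 - 6*z + 5) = (z - 5)*(z + 4)*(z - 1)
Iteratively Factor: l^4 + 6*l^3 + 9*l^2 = (l)*(l^3 + 6*l^2 + 9*l) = l*(l + 3)*(l^2 + 3*l) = l^2*(l + 3)*(l + 3)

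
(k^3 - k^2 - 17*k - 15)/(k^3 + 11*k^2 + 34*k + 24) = (k^2 - 2*k - 15)/(k^2 + 10*k + 24)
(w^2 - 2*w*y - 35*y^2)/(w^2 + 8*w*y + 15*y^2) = (w - 7*y)/(w + 3*y)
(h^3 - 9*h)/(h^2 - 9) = h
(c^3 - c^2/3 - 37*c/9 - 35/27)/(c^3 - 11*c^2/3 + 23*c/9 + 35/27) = (3*c + 5)/(3*c - 5)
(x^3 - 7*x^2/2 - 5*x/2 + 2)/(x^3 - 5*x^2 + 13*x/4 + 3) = 2*(2*x^2 + x - 1)/(4*x^2 - 4*x - 3)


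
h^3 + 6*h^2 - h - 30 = (h - 2)*(h + 3)*(h + 5)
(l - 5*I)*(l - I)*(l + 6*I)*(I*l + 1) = I*l^4 + l^3 + 31*I*l^2 + 61*l - 30*I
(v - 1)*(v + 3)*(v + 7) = v^3 + 9*v^2 + 11*v - 21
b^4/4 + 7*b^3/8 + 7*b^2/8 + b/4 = b*(b/4 + 1/4)*(b + 1/2)*(b + 2)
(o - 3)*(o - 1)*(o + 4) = o^3 - 13*o + 12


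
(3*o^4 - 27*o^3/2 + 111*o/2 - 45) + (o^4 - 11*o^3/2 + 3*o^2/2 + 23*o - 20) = 4*o^4 - 19*o^3 + 3*o^2/2 + 157*o/2 - 65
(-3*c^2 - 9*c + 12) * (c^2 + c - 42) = -3*c^4 - 12*c^3 + 129*c^2 + 390*c - 504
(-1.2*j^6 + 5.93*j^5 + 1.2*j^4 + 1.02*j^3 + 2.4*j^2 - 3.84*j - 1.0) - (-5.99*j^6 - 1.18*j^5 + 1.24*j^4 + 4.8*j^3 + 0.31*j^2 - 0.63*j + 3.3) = 4.79*j^6 + 7.11*j^5 - 0.04*j^4 - 3.78*j^3 + 2.09*j^2 - 3.21*j - 4.3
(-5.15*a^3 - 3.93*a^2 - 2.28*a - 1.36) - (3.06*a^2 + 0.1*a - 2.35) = -5.15*a^3 - 6.99*a^2 - 2.38*a + 0.99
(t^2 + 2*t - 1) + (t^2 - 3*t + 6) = 2*t^2 - t + 5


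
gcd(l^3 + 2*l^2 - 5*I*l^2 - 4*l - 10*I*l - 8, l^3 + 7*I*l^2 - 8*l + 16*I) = l - I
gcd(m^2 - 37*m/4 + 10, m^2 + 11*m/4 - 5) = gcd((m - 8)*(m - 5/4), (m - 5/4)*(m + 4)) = m - 5/4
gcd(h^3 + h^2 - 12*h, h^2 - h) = h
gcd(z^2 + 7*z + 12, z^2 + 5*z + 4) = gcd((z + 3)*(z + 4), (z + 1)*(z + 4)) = z + 4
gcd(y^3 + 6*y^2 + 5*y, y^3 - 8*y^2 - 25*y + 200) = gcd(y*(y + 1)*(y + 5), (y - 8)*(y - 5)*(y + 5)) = y + 5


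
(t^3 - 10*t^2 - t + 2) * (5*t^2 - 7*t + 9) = 5*t^5 - 57*t^4 + 74*t^3 - 73*t^2 - 23*t + 18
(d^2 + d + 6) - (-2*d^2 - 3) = 3*d^2 + d + 9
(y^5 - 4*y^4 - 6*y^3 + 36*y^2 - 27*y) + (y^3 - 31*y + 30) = y^5 - 4*y^4 - 5*y^3 + 36*y^2 - 58*y + 30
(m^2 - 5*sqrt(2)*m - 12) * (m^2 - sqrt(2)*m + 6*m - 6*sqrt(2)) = m^4 - 6*sqrt(2)*m^3 + 6*m^3 - 36*sqrt(2)*m^2 - 2*m^2 - 12*m + 12*sqrt(2)*m + 72*sqrt(2)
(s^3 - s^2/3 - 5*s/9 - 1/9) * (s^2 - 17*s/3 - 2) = s^5 - 6*s^4 - 2*s^3/3 + 100*s^2/27 + 47*s/27 + 2/9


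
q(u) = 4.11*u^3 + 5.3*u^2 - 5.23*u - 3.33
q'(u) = 12.33*u^2 + 10.6*u - 5.23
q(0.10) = -3.80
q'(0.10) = -4.05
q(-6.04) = -684.02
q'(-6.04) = 380.56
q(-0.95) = 2.90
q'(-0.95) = -4.17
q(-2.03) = -5.25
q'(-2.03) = 24.06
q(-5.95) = -650.33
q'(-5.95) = 368.21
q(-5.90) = -632.09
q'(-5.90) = 361.44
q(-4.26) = -202.61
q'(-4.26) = 173.37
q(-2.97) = -48.72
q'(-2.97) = 72.05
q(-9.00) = -2523.15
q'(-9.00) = 898.10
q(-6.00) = -668.91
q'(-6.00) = 375.05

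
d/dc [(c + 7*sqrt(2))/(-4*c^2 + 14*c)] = (-c*(2*c - 7) + (c + 7*sqrt(2))*(4*c - 7))/(2*c^2*(2*c - 7)^2)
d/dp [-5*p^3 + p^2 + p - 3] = -15*p^2 + 2*p + 1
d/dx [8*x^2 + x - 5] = 16*x + 1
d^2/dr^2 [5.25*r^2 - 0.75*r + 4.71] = 10.5000000000000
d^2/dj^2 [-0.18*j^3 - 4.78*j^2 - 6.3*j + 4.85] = -1.08*j - 9.56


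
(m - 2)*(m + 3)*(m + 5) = m^3 + 6*m^2 - m - 30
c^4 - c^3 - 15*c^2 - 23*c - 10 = (c - 5)*(c + 1)^2*(c + 2)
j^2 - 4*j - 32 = (j - 8)*(j + 4)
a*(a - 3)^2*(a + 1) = a^4 - 5*a^3 + 3*a^2 + 9*a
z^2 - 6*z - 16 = (z - 8)*(z + 2)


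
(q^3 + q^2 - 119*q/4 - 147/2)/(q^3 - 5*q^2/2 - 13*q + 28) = (q^2 - 5*q/2 - 21)/(q^2 - 6*q + 8)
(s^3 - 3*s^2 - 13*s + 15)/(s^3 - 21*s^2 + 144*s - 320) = (s^2 + 2*s - 3)/(s^2 - 16*s + 64)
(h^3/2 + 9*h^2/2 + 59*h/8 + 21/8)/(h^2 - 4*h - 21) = (4*h^3 + 36*h^2 + 59*h + 21)/(8*(h^2 - 4*h - 21))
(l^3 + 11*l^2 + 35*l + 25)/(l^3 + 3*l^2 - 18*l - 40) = (l^2 + 6*l + 5)/(l^2 - 2*l - 8)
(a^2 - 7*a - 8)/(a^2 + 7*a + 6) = (a - 8)/(a + 6)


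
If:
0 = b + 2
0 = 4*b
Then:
No Solution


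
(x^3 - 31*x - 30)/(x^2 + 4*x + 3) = (x^2 - x - 30)/(x + 3)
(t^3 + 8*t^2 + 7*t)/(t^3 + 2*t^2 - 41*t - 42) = t/(t - 6)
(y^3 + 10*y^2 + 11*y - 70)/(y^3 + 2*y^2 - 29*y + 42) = (y + 5)/(y - 3)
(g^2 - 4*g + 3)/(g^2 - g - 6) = (g - 1)/(g + 2)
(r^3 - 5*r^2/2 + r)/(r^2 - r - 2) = r*(2*r - 1)/(2*(r + 1))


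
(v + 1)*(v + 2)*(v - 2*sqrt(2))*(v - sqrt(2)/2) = v^4 - 5*sqrt(2)*v^3/2 + 3*v^3 - 15*sqrt(2)*v^2/2 + 4*v^2 - 5*sqrt(2)*v + 6*v + 4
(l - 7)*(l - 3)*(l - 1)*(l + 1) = l^4 - 10*l^3 + 20*l^2 + 10*l - 21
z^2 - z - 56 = (z - 8)*(z + 7)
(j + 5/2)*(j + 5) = j^2 + 15*j/2 + 25/2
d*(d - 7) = d^2 - 7*d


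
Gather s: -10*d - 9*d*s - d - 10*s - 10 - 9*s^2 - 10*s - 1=-11*d - 9*s^2 + s*(-9*d - 20) - 11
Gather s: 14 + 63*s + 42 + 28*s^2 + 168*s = 28*s^2 + 231*s + 56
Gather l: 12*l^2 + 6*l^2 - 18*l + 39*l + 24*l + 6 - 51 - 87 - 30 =18*l^2 + 45*l - 162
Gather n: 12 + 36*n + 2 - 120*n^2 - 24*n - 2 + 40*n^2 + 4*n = -80*n^2 + 16*n + 12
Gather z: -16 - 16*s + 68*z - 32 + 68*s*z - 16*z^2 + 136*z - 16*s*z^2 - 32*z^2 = -16*s + z^2*(-16*s - 48) + z*(68*s + 204) - 48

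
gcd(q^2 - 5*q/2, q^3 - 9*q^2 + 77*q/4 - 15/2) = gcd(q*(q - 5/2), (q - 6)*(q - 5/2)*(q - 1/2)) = q - 5/2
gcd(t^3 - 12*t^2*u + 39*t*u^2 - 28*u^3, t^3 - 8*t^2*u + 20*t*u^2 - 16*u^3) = t - 4*u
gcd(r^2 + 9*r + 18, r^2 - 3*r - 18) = r + 3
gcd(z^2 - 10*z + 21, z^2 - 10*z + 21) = z^2 - 10*z + 21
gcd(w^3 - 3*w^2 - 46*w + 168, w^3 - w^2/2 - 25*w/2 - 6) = w - 4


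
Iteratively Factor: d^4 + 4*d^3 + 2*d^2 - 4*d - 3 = (d + 3)*(d^3 + d^2 - d - 1) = (d + 1)*(d + 3)*(d^2 - 1) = (d + 1)^2*(d + 3)*(d - 1)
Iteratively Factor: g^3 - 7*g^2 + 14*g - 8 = (g - 2)*(g^2 - 5*g + 4) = (g - 4)*(g - 2)*(g - 1)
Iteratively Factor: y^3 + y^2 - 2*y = (y - 1)*(y^2 + 2*y) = y*(y - 1)*(y + 2)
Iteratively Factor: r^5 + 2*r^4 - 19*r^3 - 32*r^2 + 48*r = (r)*(r^4 + 2*r^3 - 19*r^2 - 32*r + 48) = r*(r - 1)*(r^3 + 3*r^2 - 16*r - 48) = r*(r - 4)*(r - 1)*(r^2 + 7*r + 12) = r*(r - 4)*(r - 1)*(r + 3)*(r + 4)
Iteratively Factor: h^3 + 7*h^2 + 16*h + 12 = (h + 3)*(h^2 + 4*h + 4) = (h + 2)*(h + 3)*(h + 2)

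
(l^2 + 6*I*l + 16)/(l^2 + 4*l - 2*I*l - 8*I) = (l + 8*I)/(l + 4)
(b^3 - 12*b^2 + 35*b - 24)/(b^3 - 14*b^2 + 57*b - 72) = (b - 1)/(b - 3)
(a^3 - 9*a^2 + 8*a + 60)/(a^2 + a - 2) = (a^2 - 11*a + 30)/(a - 1)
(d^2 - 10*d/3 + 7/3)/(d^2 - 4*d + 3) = (d - 7/3)/(d - 3)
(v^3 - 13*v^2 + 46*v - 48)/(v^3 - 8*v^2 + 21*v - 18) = (v - 8)/(v - 3)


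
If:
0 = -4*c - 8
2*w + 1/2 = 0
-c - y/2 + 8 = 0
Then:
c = -2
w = -1/4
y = 20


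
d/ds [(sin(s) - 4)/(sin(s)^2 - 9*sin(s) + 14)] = (8*sin(s) + cos(s)^2 - 23)*cos(s)/(sin(s)^2 - 9*sin(s) + 14)^2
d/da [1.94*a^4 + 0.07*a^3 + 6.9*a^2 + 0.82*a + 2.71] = 7.76*a^3 + 0.21*a^2 + 13.8*a + 0.82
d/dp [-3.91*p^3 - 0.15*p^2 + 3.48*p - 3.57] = -11.73*p^2 - 0.3*p + 3.48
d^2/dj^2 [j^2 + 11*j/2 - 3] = 2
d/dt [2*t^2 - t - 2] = 4*t - 1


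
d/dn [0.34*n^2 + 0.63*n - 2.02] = 0.68*n + 0.63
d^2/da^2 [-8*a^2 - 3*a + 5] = -16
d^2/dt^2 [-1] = 0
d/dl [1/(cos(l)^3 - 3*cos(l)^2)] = 3*(cos(l) - 2)*sin(l)/((cos(l) - 3)^2*cos(l)^3)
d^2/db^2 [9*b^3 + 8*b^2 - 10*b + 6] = 54*b + 16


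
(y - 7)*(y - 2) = y^2 - 9*y + 14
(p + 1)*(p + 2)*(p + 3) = p^3 + 6*p^2 + 11*p + 6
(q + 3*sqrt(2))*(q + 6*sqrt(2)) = q^2 + 9*sqrt(2)*q + 36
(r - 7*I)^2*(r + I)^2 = r^4 - 12*I*r^3 - 22*r^2 - 84*I*r + 49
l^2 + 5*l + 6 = (l + 2)*(l + 3)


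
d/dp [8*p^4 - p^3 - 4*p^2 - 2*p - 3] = 32*p^3 - 3*p^2 - 8*p - 2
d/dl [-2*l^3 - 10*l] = -6*l^2 - 10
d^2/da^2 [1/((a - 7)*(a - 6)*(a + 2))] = 2*(6*a^4 - 88*a^3 + 411*a^2 - 780*a + 1180)/(a^9 - 33*a^8 + 411*a^7 - 2135*a^6 + 1032*a^5 + 30108*a^4 - 63440*a^3 - 168336*a^2 + 338688*a + 592704)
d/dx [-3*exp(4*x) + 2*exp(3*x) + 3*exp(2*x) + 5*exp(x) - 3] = (-12*exp(3*x) + 6*exp(2*x) + 6*exp(x) + 5)*exp(x)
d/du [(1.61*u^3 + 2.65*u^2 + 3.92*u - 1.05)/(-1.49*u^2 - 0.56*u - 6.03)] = (-2.3989*u^4 - 1.8032*u^3 - 24.7681*u^2 - 35.088*u - 24.2256)/(2.2201*u^4 + 1.6688*u^3 + 18.283*u^2 + 6.7536*u + 36.3609)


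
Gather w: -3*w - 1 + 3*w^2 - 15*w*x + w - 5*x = 3*w^2 + w*(-15*x - 2) - 5*x - 1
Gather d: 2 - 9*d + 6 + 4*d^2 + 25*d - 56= 4*d^2 + 16*d - 48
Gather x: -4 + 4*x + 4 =4*x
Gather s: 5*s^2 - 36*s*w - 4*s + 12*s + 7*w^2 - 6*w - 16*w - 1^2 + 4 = 5*s^2 + s*(8 - 36*w) + 7*w^2 - 22*w + 3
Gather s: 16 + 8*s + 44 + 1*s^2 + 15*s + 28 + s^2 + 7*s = 2*s^2 + 30*s + 88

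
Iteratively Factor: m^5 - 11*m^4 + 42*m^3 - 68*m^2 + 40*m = (m - 2)*(m^4 - 9*m^3 + 24*m^2 - 20*m) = (m - 5)*(m - 2)*(m^3 - 4*m^2 + 4*m) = (m - 5)*(m - 2)^2*(m^2 - 2*m) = (m - 5)*(m - 2)^3*(m)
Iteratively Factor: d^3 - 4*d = (d - 2)*(d^2 + 2*d) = d*(d - 2)*(d + 2)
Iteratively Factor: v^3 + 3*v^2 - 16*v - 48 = (v + 4)*(v^2 - v - 12) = (v + 3)*(v + 4)*(v - 4)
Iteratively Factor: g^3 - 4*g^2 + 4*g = (g - 2)*(g^2 - 2*g) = g*(g - 2)*(g - 2)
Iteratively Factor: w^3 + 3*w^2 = (w + 3)*(w^2) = w*(w + 3)*(w)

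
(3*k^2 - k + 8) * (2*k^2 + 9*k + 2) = 6*k^4 + 25*k^3 + 13*k^2 + 70*k + 16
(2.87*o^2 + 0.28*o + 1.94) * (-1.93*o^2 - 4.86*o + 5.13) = -5.5391*o^4 - 14.4886*o^3 + 9.6181*o^2 - 7.992*o + 9.9522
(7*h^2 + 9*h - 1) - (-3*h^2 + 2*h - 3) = 10*h^2 + 7*h + 2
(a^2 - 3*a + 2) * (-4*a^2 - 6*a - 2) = -4*a^4 + 6*a^3 + 8*a^2 - 6*a - 4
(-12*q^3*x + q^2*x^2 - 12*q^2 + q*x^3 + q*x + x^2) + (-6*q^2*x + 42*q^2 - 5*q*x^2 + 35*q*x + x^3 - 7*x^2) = -12*q^3*x + q^2*x^2 - 6*q^2*x + 30*q^2 + q*x^3 - 5*q*x^2 + 36*q*x + x^3 - 6*x^2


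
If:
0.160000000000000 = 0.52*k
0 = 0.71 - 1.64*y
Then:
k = 0.31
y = 0.43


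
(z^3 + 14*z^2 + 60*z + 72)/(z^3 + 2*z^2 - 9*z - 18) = (z^2 + 12*z + 36)/(z^2 - 9)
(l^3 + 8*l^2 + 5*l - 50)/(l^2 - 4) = (l^2 + 10*l + 25)/(l + 2)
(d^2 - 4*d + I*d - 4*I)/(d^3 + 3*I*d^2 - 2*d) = (d - 4)/(d*(d + 2*I))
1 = 1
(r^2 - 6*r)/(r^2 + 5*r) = (r - 6)/(r + 5)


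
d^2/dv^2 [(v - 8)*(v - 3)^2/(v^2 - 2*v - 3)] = 72/(v^3 + 3*v^2 + 3*v + 1)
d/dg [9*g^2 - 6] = 18*g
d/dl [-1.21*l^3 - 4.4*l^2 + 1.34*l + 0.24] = -3.63*l^2 - 8.8*l + 1.34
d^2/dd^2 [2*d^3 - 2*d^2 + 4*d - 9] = 12*d - 4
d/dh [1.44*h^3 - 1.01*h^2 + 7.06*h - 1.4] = 4.32*h^2 - 2.02*h + 7.06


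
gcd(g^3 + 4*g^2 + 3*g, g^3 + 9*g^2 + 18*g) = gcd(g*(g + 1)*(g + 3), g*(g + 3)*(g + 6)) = g^2 + 3*g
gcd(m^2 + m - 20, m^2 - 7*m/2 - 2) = m - 4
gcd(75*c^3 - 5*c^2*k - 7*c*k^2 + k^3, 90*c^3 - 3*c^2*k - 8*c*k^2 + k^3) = 15*c^2 + 2*c*k - k^2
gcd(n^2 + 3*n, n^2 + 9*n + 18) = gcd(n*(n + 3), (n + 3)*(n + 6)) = n + 3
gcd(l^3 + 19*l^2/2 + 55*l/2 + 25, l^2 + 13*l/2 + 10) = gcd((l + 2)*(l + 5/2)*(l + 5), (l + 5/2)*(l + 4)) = l + 5/2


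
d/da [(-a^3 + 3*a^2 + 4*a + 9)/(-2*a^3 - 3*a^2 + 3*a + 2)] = (9*a^4 + 10*a^3 + 69*a^2 + 66*a - 19)/(4*a^6 + 12*a^5 - 3*a^4 - 26*a^3 - 3*a^2 + 12*a + 4)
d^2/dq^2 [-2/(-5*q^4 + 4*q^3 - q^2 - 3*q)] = 4*(q*(-30*q^2 + 12*q - 1)*(5*q^3 - 4*q^2 + q + 3) + (20*q^3 - 12*q^2 + 2*q + 3)^2)/(q^3*(5*q^3 - 4*q^2 + q + 3)^3)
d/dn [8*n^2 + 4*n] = 16*n + 4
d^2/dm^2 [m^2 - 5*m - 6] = 2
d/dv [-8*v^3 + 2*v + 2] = 2 - 24*v^2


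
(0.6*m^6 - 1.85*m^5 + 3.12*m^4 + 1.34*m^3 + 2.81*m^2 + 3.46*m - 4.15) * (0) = 0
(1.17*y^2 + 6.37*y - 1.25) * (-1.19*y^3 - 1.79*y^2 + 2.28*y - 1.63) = -1.3923*y^5 - 9.6746*y^4 - 7.2472*y^3 + 14.854*y^2 - 13.2331*y + 2.0375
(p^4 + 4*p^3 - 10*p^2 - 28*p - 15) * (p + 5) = p^5 + 9*p^4 + 10*p^3 - 78*p^2 - 155*p - 75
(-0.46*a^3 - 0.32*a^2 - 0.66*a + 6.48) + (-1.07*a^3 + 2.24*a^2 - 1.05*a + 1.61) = -1.53*a^3 + 1.92*a^2 - 1.71*a + 8.09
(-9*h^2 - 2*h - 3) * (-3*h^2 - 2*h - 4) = 27*h^4 + 24*h^3 + 49*h^2 + 14*h + 12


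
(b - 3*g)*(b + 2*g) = b^2 - b*g - 6*g^2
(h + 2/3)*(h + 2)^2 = h^3 + 14*h^2/3 + 20*h/3 + 8/3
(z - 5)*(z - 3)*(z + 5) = z^3 - 3*z^2 - 25*z + 75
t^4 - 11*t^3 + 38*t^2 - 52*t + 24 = (t - 6)*(t - 2)^2*(t - 1)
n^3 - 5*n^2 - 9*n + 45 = (n - 5)*(n - 3)*(n + 3)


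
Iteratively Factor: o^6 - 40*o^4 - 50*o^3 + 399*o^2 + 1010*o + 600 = (o + 3)*(o^5 - 3*o^4 - 31*o^3 + 43*o^2 + 270*o + 200) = (o - 5)*(o + 3)*(o^4 + 2*o^3 - 21*o^2 - 62*o - 40) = (o - 5)*(o + 2)*(o + 3)*(o^3 - 21*o - 20) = (o - 5)^2*(o + 2)*(o + 3)*(o^2 + 5*o + 4) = (o - 5)^2*(o + 2)*(o + 3)*(o + 4)*(o + 1)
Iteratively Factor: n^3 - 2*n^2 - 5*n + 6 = (n + 2)*(n^2 - 4*n + 3) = (n - 1)*(n + 2)*(n - 3)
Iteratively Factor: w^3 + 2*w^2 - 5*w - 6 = (w + 1)*(w^2 + w - 6) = (w + 1)*(w + 3)*(w - 2)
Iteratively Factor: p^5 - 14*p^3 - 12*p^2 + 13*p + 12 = (p - 4)*(p^4 + 4*p^3 + 2*p^2 - 4*p - 3) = (p - 4)*(p + 1)*(p^3 + 3*p^2 - p - 3) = (p - 4)*(p - 1)*(p + 1)*(p^2 + 4*p + 3) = (p - 4)*(p - 1)*(p + 1)*(p + 3)*(p + 1)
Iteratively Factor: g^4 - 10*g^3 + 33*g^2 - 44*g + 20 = (g - 5)*(g^3 - 5*g^2 + 8*g - 4) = (g - 5)*(g - 2)*(g^2 - 3*g + 2) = (g - 5)*(g - 2)^2*(g - 1)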